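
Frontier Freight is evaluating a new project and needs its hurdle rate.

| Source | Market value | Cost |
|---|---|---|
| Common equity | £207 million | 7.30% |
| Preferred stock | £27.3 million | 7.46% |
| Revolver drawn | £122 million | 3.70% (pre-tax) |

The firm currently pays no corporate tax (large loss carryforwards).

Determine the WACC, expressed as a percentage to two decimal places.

Total capital V = 207 + 27.3 + 122 = 356.3.
Equity: weight = 207/356.3 = 0.5810; cost = 7.3%.
Preferred: weight = 27.3/356.3 = 0.0766; cost = 7.46%.
Revolver drawn: weight = 122/356.3 = 0.3424; after-tax cost = 3.7% × (1 − 0%) = 3.7000%.
WACC = 0.5810 × 7.3000% + 0.0766 × 7.4600% + 0.3424 × 3.7000% = 6.0796%.

6.08%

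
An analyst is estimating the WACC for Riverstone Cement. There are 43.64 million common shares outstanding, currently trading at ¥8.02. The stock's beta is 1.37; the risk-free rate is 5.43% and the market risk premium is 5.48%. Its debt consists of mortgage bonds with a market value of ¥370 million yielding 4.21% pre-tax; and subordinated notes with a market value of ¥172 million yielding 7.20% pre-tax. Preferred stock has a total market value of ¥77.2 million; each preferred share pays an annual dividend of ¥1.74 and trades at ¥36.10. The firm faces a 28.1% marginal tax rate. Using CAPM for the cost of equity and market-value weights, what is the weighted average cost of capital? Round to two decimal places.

7.13%

Cost of equity via CAPM: Re = 5.43% + 1.37 × 5.48% = 12.9376%.
Cost of preferred: Rp = 1.74 / 36.1 = 4.8199%.
Market value of equity E = 8.02 × 43.64m = 349.9928m.
Total capital V = 349.9928 + 77.2 + 370 + 172 = 969.1928.
Equity: weight = 349.9928/969.1928 = 0.3611; cost = 12.9376%.
Preferred: weight = 77.2/969.1928 = 0.0797; cost = 4.8199%.
Mortgage bonds: weight = 370/969.1928 = 0.3818; after-tax cost = 4.21% × (1 − 28.1%) = 3.0270%.
Subordinated notes: weight = 172/969.1928 = 0.1775; after-tax cost = 7.2% × (1 − 28.1%) = 5.1768%.
WACC = 0.3611 × 12.9376% + 0.0797 × 4.8199% + 0.3818 × 3.0270% + 0.1775 × 5.1768% = 7.1302%.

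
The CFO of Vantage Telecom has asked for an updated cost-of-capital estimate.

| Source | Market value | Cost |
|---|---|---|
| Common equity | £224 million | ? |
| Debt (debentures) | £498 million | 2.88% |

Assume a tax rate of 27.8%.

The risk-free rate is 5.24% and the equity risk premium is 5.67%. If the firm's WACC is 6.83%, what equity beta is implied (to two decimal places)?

Total capital V = 224 + 498 = 722.
Equity weight = 224/722 = 0.3102.
Debentures weight = 498/722 = 0.6898.
Debt contribution = 0.6898 × 2.88% × (1 − 27.8%) = 1.4342%.
Required equity contribution = 6.83% − 1.4342% = 5.3958%  ⇒  Re = 17.3917%.
CAPM: 17.3917% = 5.24% + β × 5.67%  ⇒  β = 2.1432.

2.14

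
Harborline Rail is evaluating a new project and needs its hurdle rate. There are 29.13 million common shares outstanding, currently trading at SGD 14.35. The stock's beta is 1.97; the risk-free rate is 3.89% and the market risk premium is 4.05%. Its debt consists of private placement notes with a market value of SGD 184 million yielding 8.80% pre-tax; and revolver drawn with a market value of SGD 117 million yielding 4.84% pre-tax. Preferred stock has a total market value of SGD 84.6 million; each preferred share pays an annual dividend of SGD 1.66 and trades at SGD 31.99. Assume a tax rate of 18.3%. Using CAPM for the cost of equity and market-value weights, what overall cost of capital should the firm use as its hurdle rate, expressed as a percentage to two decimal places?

Cost of equity via CAPM: Re = 3.89% + 1.97 × 4.05% = 11.8685%.
Cost of preferred: Rp = 1.66 / 31.99 = 5.1891%.
Market value of equity E = 14.35 × 29.13m = 418.0155m.
Total capital V = 418.0155 + 84.6 + 184 + 117 = 803.6155.
Equity: weight = 418.0155/803.6155 = 0.5202; cost = 11.8685%.
Preferred: weight = 84.6/803.6155 = 0.1053; cost = 5.1891%.
Private placement notes: weight = 184/803.6155 = 0.2290; after-tax cost = 8.8% × (1 − 18.3%) = 7.1896%.
Revolver drawn: weight = 117/803.6155 = 0.1456; after-tax cost = 4.84% × (1 − 18.3%) = 3.9543%.
WACC = 0.5202 × 11.8685% + 0.1053 × 5.1891% + 0.2290 × 7.1896% + 0.1456 × 3.9543% = 8.9418%.

8.94%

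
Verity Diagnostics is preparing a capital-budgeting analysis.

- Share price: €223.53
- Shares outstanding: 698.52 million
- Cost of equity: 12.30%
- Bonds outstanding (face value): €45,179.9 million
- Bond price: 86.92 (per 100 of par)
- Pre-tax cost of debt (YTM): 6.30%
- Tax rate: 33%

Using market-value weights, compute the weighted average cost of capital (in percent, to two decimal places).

10.68%

Market value of equity E = 223.53 × 698.52m = 156140.1756m. Market value of debt D = 45179.9m × 86.92/100 = 39270.36908m.
Total capital V = 156140.1756 + 39270.36908 = 195410.54468.
Equity: weight = 156140.1756/195410.54468 = 0.7990; cost = 12.3%.
Bonds outstanding: weight = 39270.36908/195410.54468 = 0.2010; after-tax cost = 6.3% × (1 − 33%) = 4.2210%.
WACC = 0.7990 × 12.3000% + 0.2010 × 4.2210% = 10.6764%.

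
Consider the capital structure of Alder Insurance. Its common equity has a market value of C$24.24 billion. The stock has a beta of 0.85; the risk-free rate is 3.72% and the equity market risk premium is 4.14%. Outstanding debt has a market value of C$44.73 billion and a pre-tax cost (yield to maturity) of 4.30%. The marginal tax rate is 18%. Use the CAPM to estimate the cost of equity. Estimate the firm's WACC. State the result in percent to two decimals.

Cost of equity via CAPM: Re = 3.72% + 0.85 × 4.14% = 7.2390%.
Total capital V = 24.24 + 44.73 = 68.97.
Equity: weight = 24.24/68.97 = 0.3515; cost = 7.239%.
Debt: weight = 44.73/68.97 = 0.6485; after-tax cost = 4.3% × (1 − 18%) = 3.5260%.
WACC = 0.3515 × 7.2390% + 0.6485 × 3.5260% = 4.8310%.

4.83%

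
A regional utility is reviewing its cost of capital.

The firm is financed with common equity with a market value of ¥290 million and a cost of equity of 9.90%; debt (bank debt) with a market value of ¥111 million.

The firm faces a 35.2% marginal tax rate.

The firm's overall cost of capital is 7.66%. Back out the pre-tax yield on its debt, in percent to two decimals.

2.79%

Total capital V = 290 + 111 = 401.
Equity weight = 290/401 = 0.7232.
Bank debt weight = 111/401 = 0.2768.
Equity contribution = 0.7232 × 9.9% = 7.1596%.
Remaining for debt = 7.66% − 7.1596% = 0.5004%.
Rd × (1 − 35.2%) × 0.2768 = 0.5004%  ⇒  Rd = 2.7897%.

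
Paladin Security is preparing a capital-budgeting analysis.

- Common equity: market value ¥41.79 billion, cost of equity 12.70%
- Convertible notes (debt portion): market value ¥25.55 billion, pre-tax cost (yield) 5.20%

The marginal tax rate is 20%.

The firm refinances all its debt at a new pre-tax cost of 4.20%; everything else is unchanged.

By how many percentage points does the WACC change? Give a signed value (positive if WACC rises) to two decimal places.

Current WACC:
Total capital V = 41.79 + 25.55 = 67.34.
Equity: weight = 41.79/67.34 = 0.6206; cost = 12.7%.
Convertible notes (debt portion): weight = 25.55/67.34 = 0.3794; after-tax cost = 5.2% × (1 − 20%) = 4.1600%.
WACC = 0.6206 × 12.7000% + 0.3794 × 4.1600% = 9.4598%.
After the change:
Total capital V = 41.79 + 25.55 = 67.34.
Equity: weight = 41.79/67.34 = 0.6206; cost = 12.7%.
Convertible notes (debt portion): weight = 25.55/67.34 = 0.3794; after-tax cost = 4.2% × (1 − 20%) = 3.3600%.
WACC = 0.6206 × 12.7000% + 0.3794 × 3.3600% = 9.1562%.
Change in WACC = 9.1562% − 9.4598% = -0.3035 pp.

-0.30 pp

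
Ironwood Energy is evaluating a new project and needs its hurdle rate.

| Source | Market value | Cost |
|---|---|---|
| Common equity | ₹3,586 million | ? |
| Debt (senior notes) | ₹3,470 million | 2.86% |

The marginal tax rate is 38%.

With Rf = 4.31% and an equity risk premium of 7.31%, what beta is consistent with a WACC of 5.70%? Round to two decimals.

0.71

Total capital V = 3586 + 3470 = 7056.
Equity weight = 3586/7056 = 0.5082.
Senior notes weight = 3470/7056 = 0.4918.
Debt contribution = 0.4918 × 2.86% × (1 − 38%) = 0.8720%.
Required equity contribution = 5.7% − 0.8720% = 4.8280%  ⇒  Re = 9.4998%.
CAPM: 9.4998% = 4.31% + β × 7.31%  ⇒  β = 0.7100.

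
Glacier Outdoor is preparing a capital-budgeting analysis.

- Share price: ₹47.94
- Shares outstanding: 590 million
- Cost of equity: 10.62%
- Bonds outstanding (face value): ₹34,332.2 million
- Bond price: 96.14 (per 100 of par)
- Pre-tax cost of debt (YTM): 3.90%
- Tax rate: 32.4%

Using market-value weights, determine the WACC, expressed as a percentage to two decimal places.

6.32%

Market value of equity E = 47.94 × 590m = 28284.6m. Market value of debt D = 34332.2m × 96.14/100 = 33006.97708m.
Total capital V = 28284.6 + 33006.97708 = 61291.57708.
Equity: weight = 28284.6/61291.57708 = 0.4615; cost = 10.62%.
Bonds outstanding: weight = 33006.97708/61291.57708 = 0.5385; after-tax cost = 3.9% × (1 − 32.4%) = 2.6364%.
WACC = 0.4615 × 10.6200% + 0.5385 × 2.6364% = 6.3206%.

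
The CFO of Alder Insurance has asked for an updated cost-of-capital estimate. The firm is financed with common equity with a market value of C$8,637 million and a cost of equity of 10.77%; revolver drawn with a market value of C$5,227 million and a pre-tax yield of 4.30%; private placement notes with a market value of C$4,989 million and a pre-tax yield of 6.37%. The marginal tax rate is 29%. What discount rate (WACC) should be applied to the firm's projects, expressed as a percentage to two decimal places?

Total capital V = 8637 + 5227 + 4989 = 18853.
Equity: weight = 8637/18853 = 0.4581; cost = 10.77%.
Revolver drawn: weight = 5227/18853 = 0.2773; after-tax cost = 4.3% × (1 − 29%) = 3.0530%.
Private placement notes: weight = 4989/18853 = 0.2646; after-tax cost = 6.37% × (1 − 29%) = 4.5227%.
WACC = 0.4581 × 10.7700% + 0.2773 × 3.0530% + 0.2646 × 4.5227% = 6.9773%.

6.98%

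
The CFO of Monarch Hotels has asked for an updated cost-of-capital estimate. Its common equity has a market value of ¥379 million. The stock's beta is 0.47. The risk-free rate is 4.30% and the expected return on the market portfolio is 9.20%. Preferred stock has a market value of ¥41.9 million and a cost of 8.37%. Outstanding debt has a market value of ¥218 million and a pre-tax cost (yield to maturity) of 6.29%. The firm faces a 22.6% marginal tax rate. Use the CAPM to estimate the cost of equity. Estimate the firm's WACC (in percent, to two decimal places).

Market risk premium = 9.2% − 4.3% = 4.9%.
Cost of equity via CAPM: Re = 4.3% + 0.47 × 4.9% = 6.6030%.
Total capital V = 379 + 41.9 + 218 = 638.9.
Equity: weight = 379/638.9 = 0.5932; cost = 6.603%.
Preferred: weight = 41.9/638.9 = 0.0656; cost = 8.37%.
Debt: weight = 218/638.9 = 0.3412; after-tax cost = 6.29% × (1 − 22.6%) = 4.8685%.
WACC = 0.5932 × 6.6030% + 0.0656 × 8.3700% + 0.3412 × 4.8685% = 6.1270%.

6.13%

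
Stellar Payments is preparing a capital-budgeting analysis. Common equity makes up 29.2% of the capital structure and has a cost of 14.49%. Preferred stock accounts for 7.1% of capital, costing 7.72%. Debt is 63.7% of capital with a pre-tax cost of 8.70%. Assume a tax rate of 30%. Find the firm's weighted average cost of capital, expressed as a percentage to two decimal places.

After-tax cost of debt = 8.7% × (1 − 30%) = 6.0900%.
WACC = 0.292 × 14.4900% + 0.071 × 7.7200% + 0.637 × 6.0900% = 8.6585%.

8.66%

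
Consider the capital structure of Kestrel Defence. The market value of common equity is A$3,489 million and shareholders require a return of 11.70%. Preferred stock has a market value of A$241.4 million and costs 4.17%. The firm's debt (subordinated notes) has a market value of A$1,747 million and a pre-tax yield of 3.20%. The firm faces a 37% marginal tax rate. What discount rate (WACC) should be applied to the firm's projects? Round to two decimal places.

8.28%

Total capital V = 3489 + 241.4 + 1747 = 5477.4.
Equity: weight = 3489/5477.4 = 0.6370; cost = 11.7%.
Preferred: weight = 241.4/5477.4 = 0.0441; cost = 4.17%.
Subordinated notes: weight = 1747/5477.4 = 0.3189; after-tax cost = 3.2% × (1 − 37%) = 2.0160%.
WACC = 0.6370 × 11.7000% + 0.0441 × 4.1700% + 0.3189 × 2.0160% = 8.2795%.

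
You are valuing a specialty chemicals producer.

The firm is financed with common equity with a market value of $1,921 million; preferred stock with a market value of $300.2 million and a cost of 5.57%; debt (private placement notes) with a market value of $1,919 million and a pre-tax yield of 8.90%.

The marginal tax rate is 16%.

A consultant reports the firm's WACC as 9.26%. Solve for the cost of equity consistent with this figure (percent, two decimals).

11.62%

Total capital V = 1921 + 300.2 + 1919 = 4140.2.
Equity weight = 1921/4140.2 = 0.4640.
Preferred weight = 300.2/4140.2 = 0.0725.
Private placement notes weight = 1919/4140.2 = 0.4635.
Debt contribution = 0.4635 × 8.9% × (1 − 16%) = 3.4652%.
Preferred contribution = 0.0725 × 5.57% = 0.4039%.
Required equity contribution = 9.26% − 3.8690% = 5.3910%.
Re = 5.3910% / 0.4640 = 11.6188%.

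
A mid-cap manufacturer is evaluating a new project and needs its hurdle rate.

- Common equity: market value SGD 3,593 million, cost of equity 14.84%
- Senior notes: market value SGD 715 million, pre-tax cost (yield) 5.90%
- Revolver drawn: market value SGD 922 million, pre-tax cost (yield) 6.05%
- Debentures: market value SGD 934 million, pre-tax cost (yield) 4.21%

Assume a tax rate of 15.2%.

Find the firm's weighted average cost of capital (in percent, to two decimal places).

Total capital V = 3593 + 715 + 922 + 934 = 6164.
Equity: weight = 3593/6164 = 0.5829; cost = 14.84%.
Senior notes: weight = 715/6164 = 0.1160; after-tax cost = 5.9% × (1 − 15.2%) = 5.0032%.
Revolver drawn: weight = 922/6164 = 0.1496; after-tax cost = 6.05% × (1 − 15.2%) = 5.1304%.
Debentures: weight = 934/6164 = 0.1515; after-tax cost = 4.21% × (1 − 15.2%) = 3.5701%.
WACC = 0.5829 × 14.8400% + 0.1160 × 5.0032% + 0.1496 × 5.1304% + 0.1515 × 3.5701% = 10.5390%.

10.54%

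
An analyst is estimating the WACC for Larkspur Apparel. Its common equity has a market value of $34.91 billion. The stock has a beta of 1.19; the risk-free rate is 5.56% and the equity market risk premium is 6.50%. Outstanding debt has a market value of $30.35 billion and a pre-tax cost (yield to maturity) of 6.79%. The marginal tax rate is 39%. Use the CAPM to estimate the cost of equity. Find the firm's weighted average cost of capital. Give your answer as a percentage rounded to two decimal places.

Cost of equity via CAPM: Re = 5.56% + 1.19 × 6.5% = 13.2950%.
Total capital V = 34.91 + 30.35 = 65.26.
Equity: weight = 34.91/65.26 = 0.5349; cost = 13.295%.
Debt: weight = 30.35/65.26 = 0.4651; after-tax cost = 6.79% × (1 − 39%) = 4.1419%.
WACC = 0.5349 × 13.2950% + 0.4651 × 4.1419% = 9.0382%.

9.04%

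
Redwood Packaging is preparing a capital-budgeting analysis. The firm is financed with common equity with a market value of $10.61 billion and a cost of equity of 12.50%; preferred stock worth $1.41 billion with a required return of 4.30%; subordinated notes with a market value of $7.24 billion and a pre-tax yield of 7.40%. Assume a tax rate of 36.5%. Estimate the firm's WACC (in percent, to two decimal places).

8.97%

Total capital V = 10.61 + 1.41 + 7.24 = 19.26.
Equity: weight = 10.61/19.26 = 0.5509; cost = 12.5%.
Preferred: weight = 1.41/19.26 = 0.0732; cost = 4.3%.
Subordinated notes: weight = 7.24/19.26 = 0.3759; after-tax cost = 7.4% × (1 − 36.5%) = 4.6990%.
WACC = 0.5509 × 12.5000% + 0.0732 × 4.3000% + 0.3759 × 4.6990% = 8.9672%.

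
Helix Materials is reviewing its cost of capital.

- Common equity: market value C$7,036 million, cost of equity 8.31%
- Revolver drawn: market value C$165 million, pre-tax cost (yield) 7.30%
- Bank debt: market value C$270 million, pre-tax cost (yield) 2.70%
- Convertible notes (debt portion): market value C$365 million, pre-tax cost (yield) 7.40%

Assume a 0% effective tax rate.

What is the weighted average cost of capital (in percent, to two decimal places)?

Total capital V = 7036 + 165 + 270 + 365 = 7836.
Equity: weight = 7036/7836 = 0.8979; cost = 8.31%.
Revolver drawn: weight = 165/7836 = 0.0211; after-tax cost = 7.3% × (1 − 0%) = 7.3000%.
Bank debt: weight = 270/7836 = 0.0345; after-tax cost = 2.7% × (1 − 0%) = 2.7000%.
Convertible notes (debt portion): weight = 365/7836 = 0.0466; after-tax cost = 7.4% × (1 − 0%) = 7.4000%.
WACC = 0.8979 × 8.3100% + 0.0211 × 7.3000% + 0.0345 × 2.7000% + 0.0466 × 7.4000% = 8.0530%.

8.05%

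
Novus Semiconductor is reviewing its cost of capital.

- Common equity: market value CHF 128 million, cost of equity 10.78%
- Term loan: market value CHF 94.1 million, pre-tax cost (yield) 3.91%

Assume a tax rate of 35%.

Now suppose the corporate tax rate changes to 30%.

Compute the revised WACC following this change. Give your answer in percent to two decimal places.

After the change:
Total capital V = 128 + 94.1 = 222.1.
Equity: weight = 128/222.1 = 0.5763; cost = 10.78%.
Term loan: weight = 94.1/222.1 = 0.4237; after-tax cost = 3.91% × (1 − 30%) = 2.7370%.
WACC = 0.5763 × 10.7800% + 0.4237 × 2.7370% = 7.3723%.

7.37%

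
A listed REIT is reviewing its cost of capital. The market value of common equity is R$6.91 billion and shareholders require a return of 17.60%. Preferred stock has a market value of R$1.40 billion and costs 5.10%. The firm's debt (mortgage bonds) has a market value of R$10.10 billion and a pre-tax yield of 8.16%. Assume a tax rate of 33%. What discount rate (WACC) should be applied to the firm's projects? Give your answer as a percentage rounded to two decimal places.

9.99%

Total capital V = 6.91 + 1.4 + 10.1 = 18.41.
Equity: weight = 6.91/18.41 = 0.3753; cost = 17.6%.
Preferred: weight = 1.4/18.41 = 0.0760; cost = 5.1%.
Mortgage bonds: weight = 10.1/18.41 = 0.5486; after-tax cost = 8.16% × (1 − 33%) = 5.4672%.
WACC = 0.3753 × 17.6000% + 0.0760 × 5.1000% + 0.5486 × 5.4672% = 9.9932%.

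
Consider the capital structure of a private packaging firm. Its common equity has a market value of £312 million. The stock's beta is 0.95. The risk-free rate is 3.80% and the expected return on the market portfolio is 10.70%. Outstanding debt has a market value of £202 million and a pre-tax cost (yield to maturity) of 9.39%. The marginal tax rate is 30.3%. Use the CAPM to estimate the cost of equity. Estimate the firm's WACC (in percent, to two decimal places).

8.86%

Market risk premium = 10.7% − 3.8% = 6.9%.
Cost of equity via CAPM: Re = 3.8% + 0.95 × 6.9% = 10.3550%.
Total capital V = 312 + 202 = 514.
Equity: weight = 312/514 = 0.6070; cost = 10.355%.
Debt: weight = 202/514 = 0.3930; after-tax cost = 9.39% × (1 − 30.3%) = 6.5448%.
WACC = 0.6070 × 10.3550% + 0.3930 × 6.5448% = 8.8576%.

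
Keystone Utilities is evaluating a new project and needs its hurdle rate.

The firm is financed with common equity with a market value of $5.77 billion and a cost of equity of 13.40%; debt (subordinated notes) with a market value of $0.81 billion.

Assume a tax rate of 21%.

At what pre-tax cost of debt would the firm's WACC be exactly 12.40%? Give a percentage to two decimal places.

6.68%

Total capital V = 5.77 + 0.81 = 6.58.
Equity weight = 5.77/6.58 = 0.8769.
Subordinated notes weight = 0.81/6.58 = 0.1231.
Equity contribution = 0.8769 × 13.4% = 11.7505%.
Remaining for debt = 12.4% − 11.7505% = 0.6495%.
Rd × (1 − 21%) × 0.1231 = 0.6495%  ⇒  Rd = 6.6792%.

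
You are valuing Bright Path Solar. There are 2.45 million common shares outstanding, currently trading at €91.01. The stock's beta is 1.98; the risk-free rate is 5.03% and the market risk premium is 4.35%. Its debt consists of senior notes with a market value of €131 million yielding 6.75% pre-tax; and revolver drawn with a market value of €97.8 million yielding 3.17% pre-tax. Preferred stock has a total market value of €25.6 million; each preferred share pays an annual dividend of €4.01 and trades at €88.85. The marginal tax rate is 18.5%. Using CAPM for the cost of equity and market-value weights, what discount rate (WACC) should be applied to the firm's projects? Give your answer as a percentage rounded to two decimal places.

Cost of equity via CAPM: Re = 5.03% + 1.98 × 4.35% = 13.6430%.
Cost of preferred: Rp = 4.01 / 88.85 = 4.5132%.
Market value of equity E = 91.01 × 2.45m = 222.9745m.
Total capital V = 222.9745 + 25.6 + 131 + 97.8 = 477.3745.
Equity: weight = 222.9745/477.3745 = 0.4671; cost = 13.643%.
Preferred: weight = 25.6/477.3745 = 0.0536; cost = 4.5132%.
Senior notes: weight = 131/477.3745 = 0.2744; after-tax cost = 6.75% × (1 − 18.5%) = 5.5012%.
Revolver drawn: weight = 97.8/477.3745 = 0.2049; after-tax cost = 3.17% × (1 − 18.5%) = 2.5835%.
WACC = 0.4671 × 13.6430% + 0.0536 × 4.5132% + 0.2744 × 5.5012% + 0.2049 × 2.5835% = 8.6534%.

8.65%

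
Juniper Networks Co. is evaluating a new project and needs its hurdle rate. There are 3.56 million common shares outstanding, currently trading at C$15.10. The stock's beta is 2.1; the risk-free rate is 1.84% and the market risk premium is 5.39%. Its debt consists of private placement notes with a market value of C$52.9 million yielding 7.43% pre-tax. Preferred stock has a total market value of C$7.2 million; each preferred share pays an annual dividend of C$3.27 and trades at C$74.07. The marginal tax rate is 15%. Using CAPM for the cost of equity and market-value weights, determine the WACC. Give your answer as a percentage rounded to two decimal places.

Cost of equity via CAPM: Re = 1.84% + 2.1 × 5.39% = 13.1590%.
Cost of preferred: Rp = 3.27 / 74.07 = 4.4147%.
Market value of equity E = 15.1 × 3.56m = 53.756m.
Total capital V = 53.756 + 7.2 + 52.9 = 113.856.
Equity: weight = 53.756/113.856 = 0.4721; cost = 13.159%.
Preferred: weight = 7.2/113.856 = 0.0632; cost = 4.4147%.
Private placement notes: weight = 52.9/113.856 = 0.4646; after-tax cost = 7.43% × (1 − 15%) = 6.3155%.
WACC = 0.4721 × 13.1590% + 0.0632 × 4.4147% + 0.4646 × 6.3155% = 9.4264%.

9.43%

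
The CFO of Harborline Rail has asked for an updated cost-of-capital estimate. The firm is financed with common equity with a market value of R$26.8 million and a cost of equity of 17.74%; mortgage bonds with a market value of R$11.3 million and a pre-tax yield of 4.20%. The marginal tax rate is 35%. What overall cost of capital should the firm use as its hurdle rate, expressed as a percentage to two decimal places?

13.29%

Total capital V = 26.8 + 11.3 = 38.1.
Equity: weight = 26.8/38.1 = 0.7034; cost = 17.74%.
Mortgage bonds: weight = 11.3/38.1 = 0.2966; after-tax cost = 4.2% × (1 − 35%) = 2.7300%.
WACC = 0.7034 × 17.7400% + 0.2966 × 2.7300% = 13.2882%.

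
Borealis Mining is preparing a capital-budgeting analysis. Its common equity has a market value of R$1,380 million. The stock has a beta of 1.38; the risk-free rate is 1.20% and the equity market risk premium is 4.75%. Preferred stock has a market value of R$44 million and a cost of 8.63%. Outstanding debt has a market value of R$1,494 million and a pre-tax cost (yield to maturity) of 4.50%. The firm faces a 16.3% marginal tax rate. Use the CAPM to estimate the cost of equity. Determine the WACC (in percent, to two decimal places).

Cost of equity via CAPM: Re = 1.2% + 1.38 × 4.75% = 7.7550%.
Total capital V = 1380 + 44 + 1494 = 2918.
Equity: weight = 1380/2918 = 0.4729; cost = 7.755%.
Preferred: weight = 44/2918 = 0.0151; cost = 8.63%.
Debt: weight = 1494/2918 = 0.5120; after-tax cost = 4.5% × (1 − 16.3%) = 3.7665%.
WACC = 0.4729 × 7.7550% + 0.0151 × 8.6300% + 0.5120 × 3.7665% = 5.7261%.

5.73%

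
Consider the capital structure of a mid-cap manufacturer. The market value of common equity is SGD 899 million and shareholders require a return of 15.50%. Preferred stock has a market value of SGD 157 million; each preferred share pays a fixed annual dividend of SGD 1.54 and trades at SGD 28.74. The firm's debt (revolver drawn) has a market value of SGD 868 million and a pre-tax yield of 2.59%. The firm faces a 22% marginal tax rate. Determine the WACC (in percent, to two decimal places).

Cost of preferred: Rp = 1.54 / 28.74 = 5.3584%.
Total capital V = 899 + 157 + 868 = 1924.
Equity: weight = 899/1924 = 0.4673; cost = 15.5%.
Preferred: weight = 157/1924 = 0.0816; cost = 5.3584%.
Revolver drawn: weight = 868/1924 = 0.4511; after-tax cost = 2.59% × (1 − 22%) = 2.0202%.
WACC = 0.4673 × 15.5000% + 0.0816 × 5.3584% + 0.4511 × 2.0202% = 8.5911%.

8.59%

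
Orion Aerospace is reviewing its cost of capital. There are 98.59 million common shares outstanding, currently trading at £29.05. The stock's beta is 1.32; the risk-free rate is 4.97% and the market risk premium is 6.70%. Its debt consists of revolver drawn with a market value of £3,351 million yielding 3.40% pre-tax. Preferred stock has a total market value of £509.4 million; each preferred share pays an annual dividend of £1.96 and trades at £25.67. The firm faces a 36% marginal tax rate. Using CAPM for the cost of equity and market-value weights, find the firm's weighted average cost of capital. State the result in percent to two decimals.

Cost of equity via CAPM: Re = 4.97% + 1.32 × 6.7% = 13.8140%.
Cost of preferred: Rp = 1.96 / 25.67 = 7.6354%.
Market value of equity E = 29.05 × 98.59m = 2864.0395m.
Total capital V = 2864.0395 + 509.4 + 3351 = 6724.4395.
Equity: weight = 2864.0395/6724.4395 = 0.4259; cost = 13.814%.
Preferred: weight = 509.4/6724.4395 = 0.0758; cost = 7.6354%.
Revolver drawn: weight = 3351/6724.4395 = 0.4983; after-tax cost = 3.4% × (1 − 36%) = 2.1760%.
WACC = 0.4259 × 13.8140% + 0.0758 × 7.6354% + 0.4983 × 2.1760% = 7.5464%.

7.55%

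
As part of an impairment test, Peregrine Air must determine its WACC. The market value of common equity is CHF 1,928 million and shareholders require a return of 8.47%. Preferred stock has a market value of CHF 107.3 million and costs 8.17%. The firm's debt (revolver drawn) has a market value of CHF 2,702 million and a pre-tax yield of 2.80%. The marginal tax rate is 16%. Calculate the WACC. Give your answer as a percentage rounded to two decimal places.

Total capital V = 1928 + 107.3 + 2702 = 4737.3.
Equity: weight = 1928/4737.3 = 0.4070; cost = 8.47%.
Preferred: weight = 107.3/4737.3 = 0.0227; cost = 8.17%.
Revolver drawn: weight = 2702/4737.3 = 0.5704; after-tax cost = 2.8% × (1 − 16%) = 2.3520%.
WACC = 0.4070 × 8.4700% + 0.0227 × 8.1700% + 0.5704 × 2.3520% = 4.9737%.

4.97%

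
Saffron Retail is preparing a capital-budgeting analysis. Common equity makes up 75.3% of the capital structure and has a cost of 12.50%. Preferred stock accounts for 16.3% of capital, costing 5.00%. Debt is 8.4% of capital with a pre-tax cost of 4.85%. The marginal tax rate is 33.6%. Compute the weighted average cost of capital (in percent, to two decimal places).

10.50%

After-tax cost of debt = 4.85% × (1 − 33.6%) = 3.2204%.
WACC = 0.753 × 12.5000% + 0.163 × 5.0000% + 0.084 × 3.2204% = 10.4980%.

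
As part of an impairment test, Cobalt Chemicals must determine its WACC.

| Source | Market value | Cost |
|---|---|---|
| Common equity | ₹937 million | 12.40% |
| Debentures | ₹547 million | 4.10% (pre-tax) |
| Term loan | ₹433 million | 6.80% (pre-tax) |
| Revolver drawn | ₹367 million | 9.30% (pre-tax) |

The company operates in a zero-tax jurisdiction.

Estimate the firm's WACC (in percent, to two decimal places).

8.85%

Total capital V = 937 + 547 + 433 + 367 = 2284.
Equity: weight = 937/2284 = 0.4102; cost = 12.4%.
Debentures: weight = 547/2284 = 0.2395; after-tax cost = 4.1% × (1 − 0%) = 4.1000%.
Term loan: weight = 433/2284 = 0.1896; after-tax cost = 6.8% × (1 − 0%) = 6.8000%.
Revolver drawn: weight = 367/2284 = 0.1607; after-tax cost = 9.3% × (1 − 0%) = 9.3000%.
WACC = 0.4102 × 12.4000% + 0.2395 × 4.1000% + 0.1896 × 6.8000% + 0.1607 × 9.3000% = 8.8525%.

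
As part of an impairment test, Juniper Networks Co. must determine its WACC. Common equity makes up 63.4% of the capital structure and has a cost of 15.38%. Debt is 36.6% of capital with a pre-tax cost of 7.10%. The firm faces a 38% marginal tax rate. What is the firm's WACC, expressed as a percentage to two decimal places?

11.36%

After-tax cost of debt = 7.1% × (1 − 38%) = 4.4020%.
WACC = 0.634 × 15.3800% + 0.366 × 4.4020% = 11.3621%.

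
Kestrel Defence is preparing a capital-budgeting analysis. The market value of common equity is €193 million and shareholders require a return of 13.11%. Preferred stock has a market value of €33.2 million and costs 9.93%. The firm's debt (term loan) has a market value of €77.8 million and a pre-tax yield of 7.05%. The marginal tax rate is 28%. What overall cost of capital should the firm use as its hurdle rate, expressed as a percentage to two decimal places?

Total capital V = 193 + 33.2 + 77.8 = 304.
Equity: weight = 193/304 = 0.6349; cost = 13.11%.
Preferred: weight = 33.2/304 = 0.1092; cost = 9.93%.
Term loan: weight = 77.8/304 = 0.2559; after-tax cost = 7.05% × (1 − 28%) = 5.0760%.
WACC = 0.6349 × 13.1100% + 0.1092 × 9.9300% + 0.2559 × 5.0760% = 10.7066%.

10.71%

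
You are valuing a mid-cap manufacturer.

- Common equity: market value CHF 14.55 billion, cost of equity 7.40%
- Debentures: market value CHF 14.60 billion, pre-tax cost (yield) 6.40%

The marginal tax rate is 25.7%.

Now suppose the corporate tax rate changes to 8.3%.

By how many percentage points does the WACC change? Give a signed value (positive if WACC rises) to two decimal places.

Current WACC:
Total capital V = 14.55 + 14.6 = 29.15.
Equity: weight = 14.55/29.15 = 0.4991; cost = 7.4%.
Debentures: weight = 14.6/29.15 = 0.5009; after-tax cost = 6.4% × (1 − 25.7%) = 4.7552%.
WACC = 0.4991 × 7.4000% + 0.5009 × 4.7552% = 6.0753%.
After the change:
Total capital V = 14.55 + 14.6 = 29.15.
Equity: weight = 14.55/29.15 = 0.4991; cost = 7.4%.
Debentures: weight = 14.6/29.15 = 0.5009; after-tax cost = 6.4% × (1 − 8.3%) = 5.8688%.
WACC = 0.4991 × 7.4000% + 0.5009 × 5.8688% = 6.6331%.
Change in WACC = 6.6331% − 6.0753% = 0.5578 pp.

+0.56 pp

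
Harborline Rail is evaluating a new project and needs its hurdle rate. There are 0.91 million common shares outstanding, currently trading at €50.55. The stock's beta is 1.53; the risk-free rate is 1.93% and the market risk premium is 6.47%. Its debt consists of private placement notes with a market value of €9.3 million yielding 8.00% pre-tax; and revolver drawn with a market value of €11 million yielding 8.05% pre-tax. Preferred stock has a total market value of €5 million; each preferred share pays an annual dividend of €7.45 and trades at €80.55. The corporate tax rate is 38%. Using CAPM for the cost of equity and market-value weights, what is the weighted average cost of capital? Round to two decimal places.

9.70%

Cost of equity via CAPM: Re = 1.93% + 1.53 × 6.47% = 11.8291%.
Cost of preferred: Rp = 7.45 / 80.55 = 9.2489%.
Market value of equity E = 50.55 × 0.91m = 46.0005m.
Total capital V = 46.0005 + 5 + 9.3 + 11 = 71.3005.
Equity: weight = 46.0005/71.3005 = 0.6452; cost = 11.8291%.
Preferred: weight = 5/71.3005 = 0.0701; cost = 9.2489%.
Private placement notes: weight = 9.3/71.3005 = 0.1304; after-tax cost = 8% × (1 − 38%) = 4.9600%.
Revolver drawn: weight = 11/71.3005 = 0.1543; after-tax cost = 8.05% × (1 − 38%) = 4.9910%.
WACC = 0.6452 × 11.8291% + 0.0701 × 9.2489% + 0.1304 × 4.9600% + 0.1543 × 4.9910% = 9.6972%.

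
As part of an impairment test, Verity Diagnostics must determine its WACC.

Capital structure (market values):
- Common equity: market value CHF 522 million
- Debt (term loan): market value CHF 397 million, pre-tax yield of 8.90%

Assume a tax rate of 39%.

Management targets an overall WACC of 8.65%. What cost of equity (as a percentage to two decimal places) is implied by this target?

11.10%

Total capital V = 522 + 397 = 919.
Equity weight = 522/919 = 0.5680.
Term loan weight = 397/919 = 0.4320.
Debt contribution = 0.4320 × 8.9% × (1 − 39%) = 2.3453%.
Required equity contribution = 8.65% − 2.3453% = 6.3047%.
Re = 6.3047% / 0.5680 = 11.0997%.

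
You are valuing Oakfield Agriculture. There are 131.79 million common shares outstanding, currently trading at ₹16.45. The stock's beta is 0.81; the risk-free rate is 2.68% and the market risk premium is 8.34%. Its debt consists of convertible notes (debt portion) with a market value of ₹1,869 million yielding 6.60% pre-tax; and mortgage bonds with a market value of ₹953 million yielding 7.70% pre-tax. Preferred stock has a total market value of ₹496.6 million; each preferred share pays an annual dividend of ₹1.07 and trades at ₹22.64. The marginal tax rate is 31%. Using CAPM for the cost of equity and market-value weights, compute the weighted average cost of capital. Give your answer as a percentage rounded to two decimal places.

6.63%

Cost of equity via CAPM: Re = 2.68% + 0.81 × 8.34% = 9.4354%.
Cost of preferred: Rp = 1.07 / 22.64 = 4.7261%.
Market value of equity E = 16.45 × 131.79m = 2167.9455m.
Total capital V = 2167.9455 + 496.6 + 1869 + 953 = 5486.5455.
Equity: weight = 2167.9455/5486.5455 = 0.3951; cost = 9.4354%.
Preferred: weight = 496.6/5486.5455 = 0.0905; cost = 4.7261%.
Convertible notes (debt portion): weight = 1869/5486.5455 = 0.3407; after-tax cost = 6.6% × (1 − 31%) = 4.5540%.
Mortgage bonds: weight = 953/5486.5455 = 0.1737; after-tax cost = 7.7% × (1 − 31%) = 5.3130%.
WACC = 0.3951 × 9.4354% + 0.0905 × 4.7261% + 0.3407 × 4.5540% + 0.1737 × 5.3130% = 6.6302%.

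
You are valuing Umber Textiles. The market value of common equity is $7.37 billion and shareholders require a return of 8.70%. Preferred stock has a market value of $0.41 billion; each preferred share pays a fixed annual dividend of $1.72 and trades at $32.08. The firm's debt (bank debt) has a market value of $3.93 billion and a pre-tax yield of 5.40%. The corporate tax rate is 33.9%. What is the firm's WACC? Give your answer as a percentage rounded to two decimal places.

Cost of preferred: Rp = 1.72 / 32.08 = 5.3616%.
Total capital V = 7.37 + 0.41 + 3.93 = 11.71.
Equity: weight = 7.37/11.71 = 0.6294; cost = 8.7%.
Preferred: weight = 0.41/11.71 = 0.0350; cost = 5.3616%.
Bank debt: weight = 3.93/11.71 = 0.3356; after-tax cost = 5.4% × (1 − 33.9%) = 3.5694%.
WACC = 0.6294 × 8.7000% + 0.0350 × 5.3616% + 0.3356 × 3.5694% = 6.8612%.

6.86%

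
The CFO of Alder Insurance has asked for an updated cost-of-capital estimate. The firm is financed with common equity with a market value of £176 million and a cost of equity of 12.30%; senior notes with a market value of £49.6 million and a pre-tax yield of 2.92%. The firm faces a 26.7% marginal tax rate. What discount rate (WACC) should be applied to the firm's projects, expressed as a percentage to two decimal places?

10.07%

Total capital V = 176 + 49.6 = 225.6.
Equity: weight = 176/225.6 = 0.7801; cost = 12.3%.
Senior notes: weight = 49.6/225.6 = 0.2199; after-tax cost = 2.92% × (1 − 26.7%) = 2.1404%.
WACC = 0.7801 × 12.3000% + 0.2199 × 2.1404% = 10.0663%.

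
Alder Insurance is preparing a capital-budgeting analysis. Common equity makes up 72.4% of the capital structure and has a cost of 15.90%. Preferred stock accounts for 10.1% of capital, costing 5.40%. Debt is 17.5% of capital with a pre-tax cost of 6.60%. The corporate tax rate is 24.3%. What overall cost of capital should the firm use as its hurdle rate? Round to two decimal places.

12.93%

After-tax cost of debt = 6.6% × (1 − 24.3%) = 4.9962%.
WACC = 0.724 × 15.9000% + 0.101 × 5.4000% + 0.175 × 4.9962% = 12.9313%.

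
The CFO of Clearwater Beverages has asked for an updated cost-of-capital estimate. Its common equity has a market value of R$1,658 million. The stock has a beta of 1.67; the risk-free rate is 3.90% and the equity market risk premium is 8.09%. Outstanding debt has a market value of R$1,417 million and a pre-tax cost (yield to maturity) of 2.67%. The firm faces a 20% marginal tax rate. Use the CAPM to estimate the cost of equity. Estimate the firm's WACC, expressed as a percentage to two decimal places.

10.37%

Cost of equity via CAPM: Re = 3.9% + 1.67 × 8.09% = 17.4103%.
Total capital V = 1658 + 1417 = 3075.
Equity: weight = 1658/3075 = 0.5392; cost = 17.4103%.
Debt: weight = 1417/3075 = 0.4608; after-tax cost = 2.67% × (1 − 20%) = 2.1360%.
WACC = 0.5392 × 17.4103% + 0.4608 × 2.1360% = 10.3717%.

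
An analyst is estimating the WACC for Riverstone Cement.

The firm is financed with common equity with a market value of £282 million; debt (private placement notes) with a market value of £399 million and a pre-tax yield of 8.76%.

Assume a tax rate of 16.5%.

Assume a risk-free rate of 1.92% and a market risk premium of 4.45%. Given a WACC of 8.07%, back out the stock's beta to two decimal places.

Total capital V = 282 + 399 = 681.
Equity weight = 282/681 = 0.4141.
Private placement notes weight = 399/681 = 0.5859.
Debt contribution = 0.5859 × 8.76% × (1 − 16.5%) = 4.2856%.
Required equity contribution = 8.07% − 4.2856% = 3.7844%  ⇒  Re = 9.1388%.
CAPM: 9.1388% = 1.92% + β × 4.45%  ⇒  β = 1.6222.

1.62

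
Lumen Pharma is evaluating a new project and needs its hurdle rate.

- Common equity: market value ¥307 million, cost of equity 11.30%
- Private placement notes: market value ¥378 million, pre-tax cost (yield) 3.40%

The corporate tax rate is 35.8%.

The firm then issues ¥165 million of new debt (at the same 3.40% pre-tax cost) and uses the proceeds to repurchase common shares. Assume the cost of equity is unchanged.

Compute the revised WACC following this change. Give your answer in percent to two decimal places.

After the change:
Total capital V = 142 + 543 = 685.
Equity: weight = 142/685 = 0.2073; cost = 11.3%.
Private placement notes: weight = 543/685 = 0.7927; after-tax cost = 3.4% × (1 − 35.8%) = 2.1828%.
WACC = 0.2073 × 11.3000% + 0.7927 × 2.1828% = 4.0728%.

4.07%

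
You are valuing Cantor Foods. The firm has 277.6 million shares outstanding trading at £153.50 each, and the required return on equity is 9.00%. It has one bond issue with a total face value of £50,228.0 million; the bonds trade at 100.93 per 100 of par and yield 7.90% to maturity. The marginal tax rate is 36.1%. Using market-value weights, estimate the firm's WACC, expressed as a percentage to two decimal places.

Market value of equity E = 153.5 × 277.6m = 42611.6m. Market value of debt D = 50228m × 100.93/100 = 50695.1204m.
Total capital V = 42611.6 + 50695.1204 = 93306.7204.
Equity: weight = 42611.6/93306.7204 = 0.4567; cost = 9%.
Bonds outstanding: weight = 50695.1204/93306.7204 = 0.5433; after-tax cost = 7.9% × (1 − 36.1%) = 5.0481%.
WACC = 0.4567 × 9.0000% + 0.5433 × 5.0481% = 6.8529%.

6.85%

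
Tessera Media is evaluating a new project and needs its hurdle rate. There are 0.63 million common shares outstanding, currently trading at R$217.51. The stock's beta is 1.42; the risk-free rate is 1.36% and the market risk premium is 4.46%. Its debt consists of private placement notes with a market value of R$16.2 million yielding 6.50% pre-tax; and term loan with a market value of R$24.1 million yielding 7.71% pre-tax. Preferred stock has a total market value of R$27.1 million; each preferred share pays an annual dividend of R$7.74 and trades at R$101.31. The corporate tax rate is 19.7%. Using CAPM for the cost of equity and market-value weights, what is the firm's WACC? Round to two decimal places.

Cost of equity via CAPM: Re = 1.36% + 1.42 × 4.46% = 7.6932%.
Cost of preferred: Rp = 7.74 / 101.31 = 7.6399%.
Market value of equity E = 217.51 × 0.63m = 137.0313m.
Total capital V = 137.0313 + 27.1 + 16.2 + 24.1 = 204.4313.
Equity: weight = 137.0313/204.4313 = 0.6703; cost = 7.6932%.
Preferred: weight = 27.1/204.4313 = 0.1326; cost = 7.6399%.
Private placement notes: weight = 16.2/204.4313 = 0.0792; after-tax cost = 6.5% × (1 − 19.7%) = 5.2195%.
Term loan: weight = 24.1/204.4313 = 0.1179; after-tax cost = 7.71% × (1 − 19.7%) = 6.1911%.
WACC = 0.6703 × 7.6932% + 0.1326 × 7.6399% + 0.0792 × 5.2195% + 0.1179 × 6.1911% = 7.3130%.

7.31%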